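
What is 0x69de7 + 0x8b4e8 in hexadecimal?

Add column by column in base 16, right to left:
  7+8 = f
  e+e = c carry 1
  d+4+1 = 2 carry 1
  9+b+1 = 5 carry 1
  6+8+1 = f

0xf52cf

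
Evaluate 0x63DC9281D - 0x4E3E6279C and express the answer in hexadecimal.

Subtract column by column in base 16:
  D-C → 1
  1-9 → 8 (borrow)
  8-7-1 → 0
  2-2 → 0
  9-6 → 3
  C-E → E (borrow)
  D-3-1 → 9
  3-E → 5 (borrow)
  6-4-1 → 1

0x159E30081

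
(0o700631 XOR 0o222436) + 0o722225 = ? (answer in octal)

First 0o700631 XOR 0o222436 = 0o522207.
Add column by column in base 8, right to left:
  7+5 = 4 carry 1
  0+2+1 = 3
  2+2 = 4
  2+2 = 4
  2+2 = 4
  5+7 = 4 carry 1
  final carry 1

0o1444434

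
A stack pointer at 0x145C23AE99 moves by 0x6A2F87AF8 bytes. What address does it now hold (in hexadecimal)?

Add column by column in base 16, right to left:
  9+8 = 1 carry 1
  9+F+1 = 9 carry 1
  E+A+1 = 9 carry 1
  A+7+1 = 2 carry 1
  3+8+1 = C
  2+F = 1 carry 1
  C+2+1 = F
  5+A = F
  4+6 = A
  1+0 = 1

0x1AFF1C2991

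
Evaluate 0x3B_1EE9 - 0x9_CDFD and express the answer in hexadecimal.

Subtract column by column in base 16:
  9-D → C (borrow)
  E-F-1 → E (borrow)
  E-D-1 → 0
  1-C → 5 (borrow)
  B-9-1 → 1
  3-0 → 3

0x3150EC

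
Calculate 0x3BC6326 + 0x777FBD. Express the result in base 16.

Add column by column in base 16, right to left:
  6+D = 3 carry 1
  2+B+1 = E
  3+F = 2 carry 1
  6+7+1 = E
  C+7 = 3 carry 1
  B+7+1 = 3 carry 1
  3+0+1 = 4

0x433E2E3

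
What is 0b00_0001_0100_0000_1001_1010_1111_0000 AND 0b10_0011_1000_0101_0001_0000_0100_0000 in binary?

0b000001000000000001000001000000

AND bit by bit (1 only where both bits are 1):
  000001010000001001101011110000
& 100011100001010001000001000000
= 000001000000000001000001000000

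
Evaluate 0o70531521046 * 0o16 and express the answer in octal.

0o1431347157024

Multiply each base-8 digit by 14, carrying:
  6×14 = 84 → write 4 carry 10
  4×14+10 = 66 → write 2 carry 8
  0×14+8 = 8 → write 0 carry 1
  1×14+1 = 15 → write 7 carry 1
  2×14+1 = 29 → write 5 carry 3
  5×14+3 = 73 → write 1 carry 9
  1×14+9 = 23 → write 7 carry 2
  3×14+2 = 44 → write 4 carry 5
  5×14+5 = 75 → write 3 carry 9
  0×14+9 = 9 → write 1 carry 1
  7×14+1 = 99 → write 3 carry 12
  remaining carry: 14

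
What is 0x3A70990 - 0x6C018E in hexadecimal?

Subtract column by column in base 16:
  0-E → 2 (borrow)
  9-8-1 → 0
  9-1 → 8
  0-0 → 0
  7-C → B (borrow)
  A-6-1 → 3
  3-0 → 3

0x33B0802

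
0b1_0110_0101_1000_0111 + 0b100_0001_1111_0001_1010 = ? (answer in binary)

0b1011000010010100001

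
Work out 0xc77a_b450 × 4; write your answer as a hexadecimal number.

0x31dead140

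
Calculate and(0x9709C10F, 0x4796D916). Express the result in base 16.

0x0700C106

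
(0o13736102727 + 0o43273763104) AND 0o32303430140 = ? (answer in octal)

0o12202020000

Add column by column in base 8, right to left:
  7+4 = 3 carry 1
  2+0+1 = 3
  7+1 = 0 carry 1
  2+3+1 = 6
  0+6 = 6
  1+7 = 0 carry 1
  6+3+1 = 2 carry 1
  3+7+1 = 3 carry 1
  7+2+1 = 2 carry 1
  3+3+1 = 7
  1+4 = 5
Sum = 0o57232066033; now AND with 0o32303430140:
  5&3=1, 7&2=2, 2&3=2, 3&0=0, 2&3=2, 0&4=0, 6&3=2, 6&0=0, 0&1=0, 3&4=0, 3&0=0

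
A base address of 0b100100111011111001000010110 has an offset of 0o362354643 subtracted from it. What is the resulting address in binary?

0b110101000001100001110011

0o362354643 = 0b11110010011101100110100011 in binary.
Subtract column by column in base 2:
  0-1 → 1 (borrow)
  1-1-1 → 1 (borrow)
  1-0-1 → 0
  0-0 → 0
  1-0 → 1
  0-1 → 1 (borrow)
  0-0-1 → 1 (borrow)
  0-1-1 → 0 (borrow)
  0-1-1 → 0 (borrow)
  1-0-1 → 0
  0-0 → 0
  0-1 → 1 (borrow)
  1-1-1 → 1 (borrow)
  1-0-1 → 0
  1-1 → 0
  1-1 → 0
  1-1 → 0
  0-0 → 0
  1-0 → 1
  1-1 → 0
  1-0 → 1
  0-0 → 0
  0-1 → 1 (borrow)
  1-1-1 → 1 (borrow)
  0-1-1 → 0 (borrow)
  0-1-1 → 0 (borrow)
  1-0-1 → 0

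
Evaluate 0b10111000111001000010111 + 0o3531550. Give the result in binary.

0b11010110010010101111111

0o3531550 = 0b11101011001101101000 in binary.
Add column by column in base 2, right to left:
  1+0 = 1
  1+0 = 1
  1+0 = 1
  0+1 = 1
  1+0 = 1
  0+1 = 1
  0+1 = 1
  0+0 = 0
  0+1 = 1
  1+1 = 0 carry 1
  0+0+1 = 1
  0+0 = 0
  1+1 = 0 carry 1
  1+1+1 = 1 carry 1
  1+0+1 = 0 carry 1
  0+1+1 = 0 carry 1
  0+0+1 = 1
  0+1 = 1
  1+1 = 0 carry 1
  1+1+1 = 1 carry 1
  1+0+1 = 0 carry 1
  0+0+1 = 1
  1+0 = 1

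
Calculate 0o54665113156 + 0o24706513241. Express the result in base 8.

Add column by column in base 8, right to left:
  6+1 = 7
  5+4 = 1 carry 1
  1+2+1 = 4
  3+3 = 6
  1+1 = 2
  1+5 = 6
  5+6 = 3 carry 1
  6+0+1 = 7
  6+7 = 5 carry 1
  4+4+1 = 1 carry 1
  5+2+1 = 0 carry 1
  final carry 1

0o101573626417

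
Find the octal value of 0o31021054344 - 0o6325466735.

Subtract column by column in base 8:
  4-5 → 7 (borrow)
  4-3-1 → 0
  3-7 → 4 (borrow)
  4-6-1 → 5 (borrow)
  5-6-1 → 6 (borrow)
  0-4-1 → 3 (borrow)
  1-5-1 → 3 (borrow)
  2-2-1 → 7 (borrow)
  0-3-1 → 4 (borrow)
  1-6-1 → 2 (borrow)
  3-0-1 → 2

0o22473365407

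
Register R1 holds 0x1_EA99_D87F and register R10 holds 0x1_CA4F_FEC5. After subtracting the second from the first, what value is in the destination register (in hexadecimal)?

Subtract column by column in base 16:
  F-5 → A
  7-C → B (borrow)
  8-E-1 → 9 (borrow)
  D-F-1 → D (borrow)
  9-F-1 → 9 (borrow)
  9-4-1 → 4
  A-A → 0
  E-C → 2
  1-1 → 0

0x2049D9BA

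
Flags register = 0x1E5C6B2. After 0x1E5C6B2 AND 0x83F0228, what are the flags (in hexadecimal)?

AND each hex digit independently (no carries):
  1&8=0, E&3=2, 5&F=5, C&0=0, 6&2=2, B&2=2, 2&8=0

0x0250220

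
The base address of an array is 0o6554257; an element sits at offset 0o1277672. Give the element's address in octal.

Add column by column in base 8, right to left:
  7+2 = 1 carry 1
  5+7+1 = 5 carry 1
  2+6+1 = 1 carry 1
  4+7+1 = 4 carry 1
  5+7+1 = 5 carry 1
  5+2+1 = 0 carry 1
  6+1+1 = 0 carry 1
  final carry 1

0o10054151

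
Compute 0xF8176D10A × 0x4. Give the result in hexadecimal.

0x3E05DB4428

Multiply each base-16 digit by 4, carrying:
  A×4 = 40 → write 8 carry 2
  0×4+2 = 2 → write 2
  1×4 = 4 → write 4
  D×4 = 52 → write 4 carry 3
  6×4+3 = 27 → write B carry 1
  7×4+1 = 29 → write D carry 1
  1×4+1 = 5 → write 5
  8×4 = 32 → write 0 carry 2
  F×4+2 = 62 → write E carry 3
  remaining carry: 3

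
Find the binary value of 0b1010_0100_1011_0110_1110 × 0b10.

0b101001001011011011100

Multiply each base-2 digit by 2, carrying:
  0×2 = 0 → write 0
  1×2 = 2 → write 0 carry 1
  1×2+1 = 3 → write 1 carry 1
  1×2+1 = 3 → write 1 carry 1
  0×2+1 = 1 → write 1
  1×2 = 2 → write 0 carry 1
  1×2+1 = 3 → write 1 carry 1
  0×2+1 = 1 → write 1
  1×2 = 2 → write 0 carry 1
  1×2+1 = 3 → write 1 carry 1
  0×2+1 = 1 → write 1
  1×2 = 2 → write 0 carry 1
  0×2+1 = 1 → write 1
  0×2 = 0 → write 0
  1×2 = 2 → write 0 carry 1
  0×2+1 = 1 → write 1
  0×2 = 0 → write 0
  1×2 = 2 → write 0 carry 1
  0×2+1 = 1 → write 1
  1×2 = 2 → write 0 carry 1
  remaining carry: 1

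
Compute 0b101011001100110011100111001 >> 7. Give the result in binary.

Right shift by 7: drop the 7 least-significant bits.

0b10101100110011001110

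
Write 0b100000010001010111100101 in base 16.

Group the bits into nibbles: 1000 0001 0001 0101 1110 0101 → 8115E5.

0x8115E5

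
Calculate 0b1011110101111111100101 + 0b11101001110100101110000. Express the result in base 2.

0b101001000100100101010101

Add column by column in base 2, right to left:
  1+0 = 1
  0+0 = 0
  1+0 = 1
  0+0 = 0
  0+1 = 1
  1+1 = 0 carry 1
  1+1+1 = 1 carry 1
  1+0+1 = 0 carry 1
  1+1+1 = 1 carry 1
  1+0+1 = 0 carry 1
  1+0+1 = 0 carry 1
  1+1+1 = 1 carry 1
  1+0+1 = 0 carry 1
  0+1+1 = 0 carry 1
  1+1+1 = 1 carry 1
  0+1+1 = 0 carry 1
  1+0+1 = 0 carry 1
  1+0+1 = 0 carry 1
  1+1+1 = 1 carry 1
  1+0+1 = 0 carry 1
  0+1+1 = 0 carry 1
  1+1+1 = 1 carry 1
  0+1+1 = 0 carry 1
  final carry 1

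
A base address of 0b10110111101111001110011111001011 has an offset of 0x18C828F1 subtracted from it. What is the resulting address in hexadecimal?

0x9EF4BEDA

0b10110111101111001110011111001011 = 0xB7BCE7CB in hexadecimal.
Subtract column by column in base 16:
  B-1 → A
  C-F → D (borrow)
  7-8-1 → E (borrow)
  E-2-1 → B
  C-8 → 4
  B-C → F (borrow)
  7-8-1 → E (borrow)
  B-1-1 → 9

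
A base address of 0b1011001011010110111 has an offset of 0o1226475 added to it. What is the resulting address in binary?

0o1226475 = 0b1010010110100111101 in binary.
Add column by column in base 2, right to left:
  1+1 = 0 carry 1
  1+0+1 = 0 carry 1
  1+1+1 = 1 carry 1
  0+1+1 = 0 carry 1
  1+1+1 = 1 carry 1
  1+1+1 = 1 carry 1
  0+0+1 = 1
  1+0 = 1
  0+1 = 1
  1+0 = 1
  1+1 = 0 carry 1
  0+1+1 = 0 carry 1
  1+0+1 = 0 carry 1
  0+1+1 = 0 carry 1
  0+0+1 = 1
  1+0 = 1
  1+1 = 0 carry 1
  0+0+1 = 1
  1+1 = 0 carry 1
  final carry 1

0b10101100001111110100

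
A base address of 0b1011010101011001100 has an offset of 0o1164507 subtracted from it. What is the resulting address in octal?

0b1011010101011001100 = 0o1325314 in octal.
Subtract column by column in base 8:
  4-7 → 5 (borrow)
  1-0-1 → 0
  3-5 → 6 (borrow)
  5-4-1 → 0
  2-6 → 4 (borrow)
  3-1-1 → 1
  1-1 → 0

0o140605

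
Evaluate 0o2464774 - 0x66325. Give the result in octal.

0o1003327

0x66325 = 0o1461445 in octal.
Subtract column by column in base 8:
  4-5 → 7 (borrow)
  7-4-1 → 2
  7-4 → 3
  4-1 → 3
  6-6 → 0
  4-4 → 0
  2-1 → 1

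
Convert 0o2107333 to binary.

0b10001000111011011011

Each octal digit is 3 bits: 2=010 1=001 0=000 7=111 3=011 3=011 3=011.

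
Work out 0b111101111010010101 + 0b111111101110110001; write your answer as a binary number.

0b1111101101001000110

Add column by column in base 2, right to left:
  1+1 = 0 carry 1
  0+0+1 = 1
  1+0 = 1
  0+0 = 0
  1+1 = 0 carry 1
  0+1+1 = 0 carry 1
  0+0+1 = 1
  1+1 = 0 carry 1
  0+1+1 = 0 carry 1
  1+1+1 = 1 carry 1
  1+0+1 = 0 carry 1
  1+1+1 = 1 carry 1
  1+1+1 = 1 carry 1
  0+1+1 = 0 carry 1
  1+1+1 = 1 carry 1
  1+1+1 = 1 carry 1
  1+1+1 = 1 carry 1
  1+1+1 = 1 carry 1
  final carry 1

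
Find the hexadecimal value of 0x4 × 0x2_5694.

0x95a50

Multiply each base-16 digit by 4, carrying:
  4×4 = 16 → write 0 carry 1
  9×4+1 = 37 → write 5 carry 2
  6×4+2 = 26 → write a carry 1
  5×4+1 = 21 → write 5 carry 1
  2×4+1 = 9 → write 9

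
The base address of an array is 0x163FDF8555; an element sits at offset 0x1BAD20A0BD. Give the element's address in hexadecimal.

Add column by column in base 16, right to left:
  5+D = 2 carry 1
  5+B+1 = 1 carry 1
  5+0+1 = 6
  8+A = 2 carry 1
  F+0+1 = 0 carry 1
  D+2+1 = 0 carry 1
  F+D+1 = D carry 1
  3+A+1 = E
  6+B = 1 carry 1
  1+1+1 = 3

0x31ED002612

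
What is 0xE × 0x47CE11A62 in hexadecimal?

0x3ED44F715C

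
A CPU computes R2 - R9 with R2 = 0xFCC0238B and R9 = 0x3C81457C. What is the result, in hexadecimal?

0xC03EDE0F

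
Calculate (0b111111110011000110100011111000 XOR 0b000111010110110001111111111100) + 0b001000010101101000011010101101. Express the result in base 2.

0b1000000111011011111110110110001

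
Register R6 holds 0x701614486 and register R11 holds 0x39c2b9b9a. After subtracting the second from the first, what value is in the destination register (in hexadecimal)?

Subtract column by column in base 16:
  6-a → c (borrow)
  8-9-1 → e (borrow)
  4-b-1 → 8 (borrow)
  4-9-1 → a (borrow)
  1-b-1 → 5 (borrow)
  6-2-1 → 3
  1-c → 5 (borrow)
  0-9-1 → 6 (borrow)
  7-3-1 → 3

0x36535a8ec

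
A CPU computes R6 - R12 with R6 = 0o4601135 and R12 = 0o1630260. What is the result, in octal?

0o2750655

Subtract column by column in base 8:
  5-0 → 5
  3-6 → 5 (borrow)
  1-2-1 → 6 (borrow)
  1-0-1 → 0
  0-3 → 5 (borrow)
  6-6-1 → 7 (borrow)
  4-1-1 → 2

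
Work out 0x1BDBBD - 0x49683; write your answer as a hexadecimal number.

Subtract column by column in base 16:
  D-3 → A
  B-8 → 3
  B-6 → 5
  D-9 → 4
  B-4 → 7
  1-0 → 1

0x17453A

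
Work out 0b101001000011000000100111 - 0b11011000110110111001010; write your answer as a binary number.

Subtract column by column in base 2:
  1-0 → 1
  1-1 → 0
  1-0 → 1
  0-1 → 1 (borrow)
  0-0-1 → 1 (borrow)
  1-0-1 → 0
  0-1 → 1 (borrow)
  0-1-1 → 0 (borrow)
  0-1-1 → 0 (borrow)
  0-0-1 → 1 (borrow)
  0-1-1 → 0 (borrow)
  0-1-1 → 0 (borrow)
  1-0-1 → 0
  1-1 → 0
  0-1 → 1 (borrow)
  0-0-1 → 1 (borrow)
  0-0-1 → 1 (borrow)
  0-0-1 → 1 (borrow)
  1-1-1 → 1 (borrow)
  0-1-1 → 0 (borrow)
  0-0-1 → 1 (borrow)
  1-1-1 → 1 (borrow)
  0-1-1 → 0 (borrow)
  1-0-1 → 0

0b1101111100001001011101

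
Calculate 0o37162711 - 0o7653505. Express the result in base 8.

0o27307204

Subtract column by column in base 8:
  1-5 → 4 (borrow)
  1-0-1 → 0
  7-5 → 2
  2-3 → 7 (borrow)
  6-5-1 → 0
  1-6 → 3 (borrow)
  7-7-1 → 7 (borrow)
  3-0-1 → 2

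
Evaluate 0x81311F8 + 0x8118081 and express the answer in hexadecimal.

Add column by column in base 16, right to left:
  8+1 = 9
  F+8 = 7 carry 1
  1+0+1 = 2
  1+8 = 9
  3+1 = 4
  1+1 = 2
  8+8 = 0 carry 1
  final carry 1

0x10249279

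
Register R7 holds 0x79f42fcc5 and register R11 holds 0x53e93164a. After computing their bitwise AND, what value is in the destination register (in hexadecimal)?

0x51e021440

AND each hex digit independently (no carries):
  7&5=5, 9&3=1, f&e=e, 4&9=0, 2&3=2, f&1=1, c&6=4, c&4=4, 5&a=0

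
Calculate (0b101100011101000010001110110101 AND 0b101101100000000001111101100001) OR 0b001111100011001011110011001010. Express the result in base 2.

0b101111100011001011111111101011

0b101100011101000010001110110101 AND 0b101101100000000001111101100001 = 0b101100000000000000001100100001.
Then OR with 0b001111100011001011110011001010.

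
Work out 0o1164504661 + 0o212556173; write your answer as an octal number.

0o1377263054

Add column by column in base 8, right to left:
  1+3 = 4
  6+7 = 5 carry 1
  6+1+1 = 0 carry 1
  4+6+1 = 3 carry 1
  0+5+1 = 6
  5+5 = 2 carry 1
  4+2+1 = 7
  6+1 = 7
  1+2 = 3
  1+0 = 1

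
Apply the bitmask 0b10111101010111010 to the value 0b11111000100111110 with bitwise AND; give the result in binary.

AND bit by bit (1 only where both bits are 1):
  11111000100111110
& 10111101010111010
= 10111000000111010

0b10111000000111010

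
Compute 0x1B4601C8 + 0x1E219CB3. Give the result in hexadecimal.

Add column by column in base 16, right to left:
  8+3 = B
  C+B = 7 carry 1
  1+C+1 = E
  0+9 = 9
  6+1 = 7
  4+2 = 6
  B+E = 9 carry 1
  1+1+1 = 3

0x39679E7B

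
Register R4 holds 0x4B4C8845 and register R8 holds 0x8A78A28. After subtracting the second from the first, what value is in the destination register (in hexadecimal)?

0x42A4FE1D

Subtract column by column in base 16:
  5-8 → D (borrow)
  4-2-1 → 1
  8-A → E (borrow)
  8-8-1 → F (borrow)
  C-7-1 → 4
  4-A → A (borrow)
  B-8-1 → 2
  4-0 → 4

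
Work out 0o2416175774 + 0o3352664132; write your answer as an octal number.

Add column by column in base 8, right to left:
  4+2 = 6
  7+3 = 2 carry 1
  7+1+1 = 1 carry 1
  5+4+1 = 2 carry 1
  7+6+1 = 6 carry 1
  1+6+1 = 0 carry 1
  6+2+1 = 1 carry 1
  1+5+1 = 7
  4+3 = 7
  2+3 = 5

0o5771062126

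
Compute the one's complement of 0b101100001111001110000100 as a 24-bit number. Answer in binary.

Invert each bit: 101100001111001110000100 → 010011110000110001111011.

0b010011110000110001111011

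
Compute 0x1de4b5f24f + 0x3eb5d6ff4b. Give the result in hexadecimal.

0x5c9a8cf19a

Add column by column in base 16, right to left:
  f+b = a carry 1
  4+4+1 = 9
  2+f = 1 carry 1
  f+f+1 = f carry 1
  5+6+1 = c
  b+d = 8 carry 1
  4+5+1 = a
  e+b = 9 carry 1
  d+e+1 = c carry 1
  1+3+1 = 5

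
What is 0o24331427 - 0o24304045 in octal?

0o25362

Subtract column by column in base 8:
  7-5 → 2
  2-4 → 6 (borrow)
  4-0-1 → 3
  1-4 → 5 (borrow)
  3-0-1 → 2
  3-3 → 0
  4-4 → 0
  2-2 → 0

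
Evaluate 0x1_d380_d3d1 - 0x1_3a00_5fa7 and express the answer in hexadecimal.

Subtract column by column in base 16:
  1-7 → a (borrow)
  d-a-1 → 2
  3-f → 4 (borrow)
  d-5-1 → 7
  0-0 → 0
  8-0 → 8
  3-a → 9 (borrow)
  d-3-1 → 9
  1-1 → 0

0x9980742a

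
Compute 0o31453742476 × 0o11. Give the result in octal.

Multiply each base-8 digit by 9, carrying:
  6×9 = 54 → write 6 carry 6
  7×9+6 = 69 → write 5 carry 8
  4×9+8 = 44 → write 4 carry 5
  2×9+5 = 23 → write 7 carry 2
  4×9+2 = 38 → write 6 carry 4
  7×9+4 = 67 → write 3 carry 8
  3×9+8 = 35 → write 3 carry 4
  5×9+4 = 49 → write 1 carry 6
  4×9+6 = 42 → write 2 carry 5
  1×9+5 = 14 → write 6 carry 1
  3×9+1 = 28 → write 4 carry 3
  remaining carry: 3

0o346213367456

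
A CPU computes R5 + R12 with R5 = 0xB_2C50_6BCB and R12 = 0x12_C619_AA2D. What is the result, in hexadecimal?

0x1DF26A15F8

Add column by column in base 16, right to left:
  B+D = 8 carry 1
  C+2+1 = F
  B+A = 5 carry 1
  6+A+1 = 1 carry 1
  0+9+1 = A
  5+1 = 6
  C+6 = 2 carry 1
  2+C+1 = F
  B+2 = D
  0+1 = 1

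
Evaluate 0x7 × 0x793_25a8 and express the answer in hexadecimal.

0x35060798

Multiply each base-16 digit by 7, carrying:
  8×7 = 56 → write 8 carry 3
  a×7+3 = 73 → write 9 carry 4
  5×7+4 = 39 → write 7 carry 2
  2×7+2 = 16 → write 0 carry 1
  3×7+1 = 22 → write 6 carry 1
  9×7+1 = 64 → write 0 carry 4
  7×7+4 = 53 → write 5 carry 3
  remaining carry: 3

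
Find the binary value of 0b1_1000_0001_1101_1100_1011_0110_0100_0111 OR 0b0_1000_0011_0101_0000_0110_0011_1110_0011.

OR bit by bit (1 where either bit is 1):
  110000001110111001011011001000111
| 010000011010100000110001111100011
= 110000011110111001111011111100111

0b110000011110111001111011111100111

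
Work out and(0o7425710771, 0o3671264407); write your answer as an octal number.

AND each oct digit independently (no carries):
  7&3=3, 4&6=4, 2&7=2, 5&1=1, 7&2=2, 1&6=0, 0&4=0, 7&4=4, 7&0=0, 1&7=1

0o3421200401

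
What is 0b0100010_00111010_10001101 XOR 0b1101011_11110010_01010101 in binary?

0b10010011100100011011000

XOR bit by bit (1 where the bits differ):
  01000100011101010001101
^ 11010111111001001010101
= 10010011100100011011000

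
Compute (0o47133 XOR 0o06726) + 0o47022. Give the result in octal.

0o110637

First 0o47133 XOR 0o06726 = 0o41615.
Add column by column in base 8, right to left:
  5+2 = 7
  1+2 = 3
  6+0 = 6
  1+7 = 0 carry 1
  4+4+1 = 1 carry 1
  final carry 1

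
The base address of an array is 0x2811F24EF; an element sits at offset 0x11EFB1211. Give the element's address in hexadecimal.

0x3A01A3700

Add column by column in base 16, right to left:
  F+1 = 0 carry 1
  E+1+1 = 0 carry 1
  4+2+1 = 7
  2+1 = 3
  F+B = A carry 1
  1+F+1 = 1 carry 1
  1+E+1 = 0 carry 1
  8+1+1 = A
  2+1 = 3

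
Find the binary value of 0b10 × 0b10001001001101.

Multiply each base-2 digit by 2, carrying:
  1×2 = 2 → write 0 carry 1
  0×2+1 = 1 → write 1
  1×2 = 2 → write 0 carry 1
  1×2+1 = 3 → write 1 carry 1
  0×2+1 = 1 → write 1
  0×2 = 0 → write 0
  1×2 = 2 → write 0 carry 1
  0×2+1 = 1 → write 1
  0×2 = 0 → write 0
  1×2 = 2 → write 0 carry 1
  0×2+1 = 1 → write 1
  0×2 = 0 → write 0
  0×2 = 0 → write 0
  1×2 = 2 → write 0 carry 1
  remaining carry: 1

0b100010010011010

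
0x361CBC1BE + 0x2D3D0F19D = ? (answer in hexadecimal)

0x6359CB35B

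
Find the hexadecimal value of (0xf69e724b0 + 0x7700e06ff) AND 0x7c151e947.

Add column by column in base 16, right to left:
  0+f = f
  b+f = a carry 1
  4+6+1 = b
  2+0 = 2
  7+e = 5 carry 1
  e+0+1 = f
  9+0 = 9
  6+7 = d
  f+7 = 6 carry 1
  final carry 1
Sum = 0x16d9f52baf; now AND with 0x7c151e947:
  1&0=0, 6&7=6, d&c=c, 9&1=1, f&5=5, 5&1=1, 2&e=2, b&9=9, a&4=0, f&7=7

0x6c1512907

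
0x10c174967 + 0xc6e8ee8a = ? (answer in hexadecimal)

0x1d30037f1

Add column by column in base 16, right to left:
  7+a = 1 carry 1
  6+8+1 = f
  9+e = 7 carry 1
  4+e+1 = 3 carry 1
  7+8+1 = 0 carry 1
  1+e+1 = 0 carry 1
  c+6+1 = 3 carry 1
  0+c+1 = d
  1+0 = 1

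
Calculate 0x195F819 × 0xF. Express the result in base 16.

0x17C98977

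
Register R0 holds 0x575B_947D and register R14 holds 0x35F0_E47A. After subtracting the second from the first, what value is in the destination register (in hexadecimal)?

0x216AB003

Subtract column by column in base 16:
  D-A → 3
  7-7 → 0
  4-4 → 0
  9-E → B (borrow)
  B-0-1 → A
  5-F → 6 (borrow)
  7-5-1 → 1
  5-3 → 2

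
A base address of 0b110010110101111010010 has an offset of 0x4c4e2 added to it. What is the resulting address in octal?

0o7430264

0b110010110101111010010 = 0o6265722 in octal.
0x4c4e2 = 0o1142342 in octal.
Add column by column in base 8, right to left:
  2+2 = 4
  2+4 = 6
  7+3 = 2 carry 1
  5+2+1 = 0 carry 1
  6+4+1 = 3 carry 1
  2+1+1 = 4
  6+1 = 7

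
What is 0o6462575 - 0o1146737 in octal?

Subtract column by column in base 8:
  5-7 → 6 (borrow)
  7-3-1 → 3
  5-7 → 6 (borrow)
  2-6-1 → 3 (borrow)
  6-4-1 → 1
  4-1 → 3
  6-1 → 5

0o5313636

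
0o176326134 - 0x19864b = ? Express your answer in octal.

0x19864b = 0o6303113 in octal.
Subtract column by column in base 8:
  4-3 → 1
  3-1 → 2
  1-1 → 0
  6-3 → 3
  2-0 → 2
  3-3 → 0
  6-6 → 0
  7-0 → 7
  1-0 → 1

0o170023021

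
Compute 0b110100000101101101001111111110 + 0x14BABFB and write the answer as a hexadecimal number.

0x35627FF9

0b110100000101101101001111111110 = 0x3416D3FE in hexadecimal.
Add column by column in base 16, right to left:
  E+B = 9 carry 1
  F+F+1 = F carry 1
  3+B+1 = F
  D+A = 7 carry 1
  6+B+1 = 2 carry 1
  1+4+1 = 6
  4+1 = 5
  3+0 = 3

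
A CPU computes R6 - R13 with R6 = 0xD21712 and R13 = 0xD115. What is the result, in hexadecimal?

Subtract column by column in base 16:
  2-5 → D (borrow)
  1-1-1 → F (borrow)
  7-1-1 → 5
  1-D → 4 (borrow)
  2-0-1 → 1
  D-0 → D

0xD145FD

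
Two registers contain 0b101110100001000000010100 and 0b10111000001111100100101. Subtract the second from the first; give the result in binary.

Subtract column by column in base 2:
  0-1 → 1 (borrow)
  0-0-1 → 1 (borrow)
  1-1-1 → 1 (borrow)
  0-0-1 → 1 (borrow)
  1-0-1 → 0
  0-1 → 1 (borrow)
  0-0-1 → 1 (borrow)
  0-0-1 → 1 (borrow)
  0-1-1 → 0 (borrow)
  0-1-1 → 0 (borrow)
  0-1-1 → 0 (borrow)
  0-1-1 → 0 (borrow)
  1-1-1 → 1 (borrow)
  0-0-1 → 1 (borrow)
  0-0-1 → 1 (borrow)
  0-0-1 → 1 (borrow)
  0-0-1 → 1 (borrow)
  1-0-1 → 0
  0-1 → 1 (borrow)
  1-1-1 → 1 (borrow)
  1-1-1 → 1 (borrow)
  1-0-1 → 0
  0-1 → 1 (borrow)
  1-0-1 → 0

0b10111011111000011101111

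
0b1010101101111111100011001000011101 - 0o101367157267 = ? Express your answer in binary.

0o101367157267 = 0b1000001011110111001101111010110111 in binary.
Subtract column by column in base 2:
  1-1 → 0
  0-1 → 1 (borrow)
  1-1-1 → 1 (borrow)
  1-0-1 → 0
  1-1 → 0
  0-1 → 1 (borrow)
  0-0-1 → 1 (borrow)
  0-1-1 → 0 (borrow)
  0-0-1 → 1 (borrow)
  1-1-1 → 1 (borrow)
  0-1-1 → 0 (borrow)
  0-1-1 → 0 (borrow)
  1-1-1 → 1 (borrow)
  1-0-1 → 0
  0-1 → 1 (borrow)
  0-1-1 → 0 (borrow)
  0-0-1 → 1 (borrow)
  1-0-1 → 0
  1-1 → 0
  1-1 → 0
  1-1 → 0
  1-0 → 1
  1-1 → 0
  1-1 → 0
  1-1 → 0
  0-1 → 1 (borrow)
  1-0-1 → 0
  1-1 → 0
  0-0 → 0
  1-0 → 1
  0-0 → 0
  1-0 → 1
  0-0 → 0
  1-1 → 0

0b10100010001000010101001101100110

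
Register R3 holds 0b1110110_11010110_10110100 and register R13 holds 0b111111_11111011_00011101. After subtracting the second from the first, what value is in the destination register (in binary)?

0b1101101101101110010111

Subtract column by column in base 2:
  0-1 → 1 (borrow)
  0-0-1 → 1 (borrow)
  1-1-1 → 1 (borrow)
  0-1-1 → 0 (borrow)
  1-1-1 → 1 (borrow)
  1-0-1 → 0
  0-0 → 0
  1-0 → 1
  0-1 → 1 (borrow)
  1-1-1 → 1 (borrow)
  1-0-1 → 0
  0-1 → 1 (borrow)
  1-1-1 → 1 (borrow)
  0-1-1 → 0 (borrow)
  1-1-1 → 1 (borrow)
  1-1-1 → 1 (borrow)
  0-1-1 → 0 (borrow)
  1-1-1 → 1 (borrow)
  1-1-1 → 1 (borrow)
  0-1-1 → 0 (borrow)
  1-1-1 → 1 (borrow)
  1-1-1 → 1 (borrow)
  1-0-1 → 0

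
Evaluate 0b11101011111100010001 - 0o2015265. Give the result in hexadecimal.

0x6A45C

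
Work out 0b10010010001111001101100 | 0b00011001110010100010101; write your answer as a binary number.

OR bit by bit (1 where either bit is 1):
  10010010001111001101100
| 00011001110010100010101
= 10011011111111101111101

0b10011011111111101111101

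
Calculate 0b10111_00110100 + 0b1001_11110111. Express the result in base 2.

0b10000100101011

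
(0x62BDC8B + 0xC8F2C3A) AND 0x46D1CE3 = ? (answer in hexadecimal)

0x2908C1

Add column by column in base 16, right to left:
  B+A = 5 carry 1
  8+3+1 = C
  C+C = 8 carry 1
  D+2+1 = 0 carry 1
  B+F+1 = B carry 1
  2+8+1 = B
  6+C = 2 carry 1
  final carry 1
Sum = 0x12BB08C5; now AND with 0x46D1CE3:
  1&0=0, 2&4=0, B&6=2, B&D=9, 0&1=0, 8&C=8, C&E=C, 5&3=1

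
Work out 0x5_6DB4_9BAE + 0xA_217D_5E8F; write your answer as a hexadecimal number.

0xF8F31FA3D

Add column by column in base 16, right to left:
  E+F = D carry 1
  A+8+1 = 3 carry 1
  B+E+1 = A carry 1
  9+5+1 = F
  4+D = 1 carry 1
  B+7+1 = 3 carry 1
  D+1+1 = F
  6+2 = 8
  5+A = F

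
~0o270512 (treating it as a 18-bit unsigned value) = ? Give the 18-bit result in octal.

0o507265

Each oct digit d becomes 7−d:
  2→5, 7→0, 0→7, 5→2, 1→6, 2→5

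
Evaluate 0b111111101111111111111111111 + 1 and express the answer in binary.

0b111111110000000000000000000

The trailing 19 digits are 1 (max in base 2), so adding 1 cascades: they roll to 0 and the next digit up increments.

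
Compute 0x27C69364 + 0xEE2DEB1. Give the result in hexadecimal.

Add column by column in base 16, right to left:
  4+1 = 5
  6+B = 1 carry 1
  3+E+1 = 2 carry 1
  9+D+1 = 7 carry 1
  6+2+1 = 9
  C+E = A carry 1
  7+E+1 = 6 carry 1
  2+0+1 = 3

0x36A97215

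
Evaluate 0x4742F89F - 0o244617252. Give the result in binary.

0b1000100101011111101100111110101

0x4742F89F = 0b1000111010000101111100010011111 in binary.
0o244617252 = 0b10100100110001111010101010 in binary.
Subtract column by column in base 2:
  1-0 → 1
  1-1 → 0
  1-0 → 1
  1-1 → 0
  1-0 → 1
  0-1 → 1 (borrow)
  0-0-1 → 1 (borrow)
  1-1-1 → 1 (borrow)
  0-0-1 → 1 (borrow)
  0-1-1 → 0 (borrow)
  0-1-1 → 0 (borrow)
  1-1-1 → 1 (borrow)
  1-1-1 → 1 (borrow)
  1-0-1 → 0
  1-0 → 1
  1-0 → 1
  0-1 → 1 (borrow)
  1-1-1 → 1 (borrow)
  0-0-1 → 1 (borrow)
  0-0-1 → 1 (borrow)
  0-1-1 → 0 (borrow)
  0-0-1 → 1 (borrow)
  1-0-1 → 0
  0-1 → 1 (borrow)
  1-0-1 → 0
  1-1 → 0
  1-0 → 1
  0-0 → 0
  0-0 → 0
  0-0 → 0
  1-0 → 1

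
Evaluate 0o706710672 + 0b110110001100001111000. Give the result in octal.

0o715525062

0b110110001100001111000 = 0o6614170 in octal.
Add column by column in base 8, right to left:
  2+0 = 2
  7+7 = 6 carry 1
  6+1+1 = 0 carry 1
  0+4+1 = 5
  1+1 = 2
  7+6 = 5 carry 1
  6+6+1 = 5 carry 1
  0+0+1 = 1
  7+0 = 7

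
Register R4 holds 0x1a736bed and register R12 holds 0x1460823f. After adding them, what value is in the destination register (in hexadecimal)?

0x2ed3ee2c

Add column by column in base 16, right to left:
  d+f = c carry 1
  e+3+1 = 2 carry 1
  b+2+1 = e
  6+8 = e
  3+0 = 3
  7+6 = d
  a+4 = e
  1+1 = 2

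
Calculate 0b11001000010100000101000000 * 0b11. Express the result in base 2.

0b1001011000111100001111000000

Multiply each base-2 digit by 3, carrying:
  0×3 = 0 → write 0
  0×3 = 0 → write 0
  0×3 = 0 → write 0
  0×3 = 0 → write 0
  0×3 = 0 → write 0
  0×3 = 0 → write 0
  1×3 = 3 → write 1 carry 1
  0×3+1 = 1 → write 1
  1×3 = 3 → write 1 carry 1
  0×3+1 = 1 → write 1
  0×3 = 0 → write 0
  0×3 = 0 → write 0
  0×3 = 0 → write 0
  0×3 = 0 → write 0
  1×3 = 3 → write 1 carry 1
  0×3+1 = 1 → write 1
  1×3 = 3 → write 1 carry 1
  0×3+1 = 1 → write 1
  0×3 = 0 → write 0
  0×3 = 0 → write 0
  0×3 = 0 → write 0
  1×3 = 3 → write 1 carry 1
  0×3+1 = 1 → write 1
  0×3 = 0 → write 0
  1×3 = 3 → write 1 carry 1
  1×3+1 = 4 → write 0 carry 2
  remaining carry: 10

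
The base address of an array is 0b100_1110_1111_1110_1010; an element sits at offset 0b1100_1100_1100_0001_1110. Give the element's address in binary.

0b100011011110000001000

Add column by column in base 2, right to left:
  0+0 = 0
  1+1 = 0 carry 1
  0+1+1 = 0 carry 1
  1+1+1 = 1 carry 1
  0+1+1 = 0 carry 1
  1+0+1 = 0 carry 1
  1+0+1 = 0 carry 1
  1+0+1 = 0 carry 1
  1+0+1 = 0 carry 1
  1+0+1 = 0 carry 1
  1+1+1 = 1 carry 1
  1+1+1 = 1 carry 1
  0+0+1 = 1
  1+0 = 1
  1+1 = 0 carry 1
  1+1+1 = 1 carry 1
  0+0+1 = 1
  0+0 = 0
  1+1 = 0 carry 1
  0+1+1 = 0 carry 1
  final carry 1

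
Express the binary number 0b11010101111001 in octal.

Group the bits in threes: 011 010 101 111 001 → 32571.

0o32571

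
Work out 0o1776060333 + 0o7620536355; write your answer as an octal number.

0o11616616710

Add column by column in base 8, right to left:
  3+5 = 0 carry 1
  3+5+1 = 1 carry 1
  3+3+1 = 7
  0+6 = 6
  6+3 = 1 carry 1
  0+5+1 = 6
  6+0 = 6
  7+2 = 1 carry 1
  7+6+1 = 6 carry 1
  1+7+1 = 1 carry 1
  final carry 1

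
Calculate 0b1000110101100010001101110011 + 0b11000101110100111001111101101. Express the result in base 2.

0b100001100100001001011101100000

Add column by column in base 2, right to left:
  1+1 = 0 carry 1
  1+0+1 = 0 carry 1
  0+1+1 = 0 carry 1
  0+1+1 = 0 carry 1
  1+0+1 = 0 carry 1
  1+1+1 = 1 carry 1
  1+1+1 = 1 carry 1
  0+1+1 = 0 carry 1
  1+1+1 = 1 carry 1
  1+1+1 = 1 carry 1
  0+0+1 = 1
  0+0 = 0
  0+1 = 1
  1+1 = 0 carry 1
  0+1+1 = 0 carry 1
  0+0+1 = 1
  0+0 = 0
  1+1 = 0 carry 1
  1+0+1 = 0 carry 1
  0+1+1 = 0 carry 1
  1+1+1 = 1 carry 1
  0+1+1 = 0 carry 1
  1+0+1 = 0 carry 1
  1+1+1 = 1 carry 1
  0+0+1 = 1
  0+0 = 0
  0+0 = 0
  1+1 = 0 carry 1
  0+1+1 = 0 carry 1
  final carry 1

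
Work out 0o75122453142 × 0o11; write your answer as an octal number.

Multiply each base-8 digit by 9, carrying:
  2×9 = 18 → write 2 carry 2
  4×9+2 = 38 → write 6 carry 4
  1×9+4 = 13 → write 5 carry 1
  3×9+1 = 28 → write 4 carry 3
  5×9+3 = 48 → write 0 carry 6
  4×9+6 = 42 → write 2 carry 5
  2×9+5 = 23 → write 7 carry 2
  2×9+2 = 20 → write 4 carry 2
  1×9+2 = 11 → write 3 carry 1
  5×9+1 = 46 → write 6 carry 5
  7×9+5 = 68 → write 4 carry 8
  remaining carry: 10

0o1046347204562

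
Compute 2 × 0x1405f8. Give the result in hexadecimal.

Multiply each base-16 digit by 2, carrying:
  8×2 = 16 → write 0 carry 1
  f×2+1 = 31 → write f carry 1
  5×2+1 = 11 → write b
  0×2 = 0 → write 0
  4×2 = 8 → write 8
  1×2 = 2 → write 2

0x280bf0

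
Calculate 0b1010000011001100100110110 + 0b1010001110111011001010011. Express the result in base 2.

0b10100010010000111110001001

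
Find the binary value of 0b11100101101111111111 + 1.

0b11100101110000000000

The trailing 10 digits are 1 (max in base 2), so adding 1 cascades: they roll to 0 and the next digit up increments.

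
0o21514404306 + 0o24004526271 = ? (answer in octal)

Add column by column in base 8, right to left:
  6+1 = 7
  0+7 = 7
  3+2 = 5
  4+6 = 2 carry 1
  0+2+1 = 3
  4+5 = 1 carry 1
  4+4+1 = 1 carry 1
  1+0+1 = 2
  5+0 = 5
  1+4 = 5
  2+2 = 4

0o45521132577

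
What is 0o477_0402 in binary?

0b100111111000100000010

Each octal digit is 3 bits: 4=100 7=111 7=111 0=000 4=100 0=000 2=010.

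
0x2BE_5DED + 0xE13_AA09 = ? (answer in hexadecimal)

Add column by column in base 16, right to left:
  D+9 = 6 carry 1
  E+0+1 = F
  D+A = 7 carry 1
  5+A+1 = 0 carry 1
  E+3+1 = 2 carry 1
  B+1+1 = D
  2+E = 0 carry 1
  final carry 1

0x10D207F6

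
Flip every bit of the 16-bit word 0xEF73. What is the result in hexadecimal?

0x108C

Each hex digit d becomes F−d:
  E→1, F→0, 7→8, 3→C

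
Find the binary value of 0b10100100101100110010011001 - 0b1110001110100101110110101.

0b110010111000000011100100

Subtract column by column in base 2:
  1-1 → 0
  0-0 → 0
  0-1 → 1 (borrow)
  1-0-1 → 0
  1-1 → 0
  0-1 → 1 (borrow)
  0-0-1 → 1 (borrow)
  1-1-1 → 1 (borrow)
  0-1-1 → 0 (borrow)
  0-1-1 → 0 (borrow)
  1-0-1 → 0
  1-1 → 0
  0-0 → 0
  0-0 → 0
  1-1 → 0
  1-0 → 1
  0-1 → 1 (borrow)
  1-1-1 → 1 (borrow)
  0-1-1 → 0 (borrow)
  0-0-1 → 1 (borrow)
  1-0-1 → 0
  0-0 → 0
  0-1 → 1 (borrow)
  1-1-1 → 1 (borrow)
  0-1-1 → 0 (borrow)
  1-0-1 → 0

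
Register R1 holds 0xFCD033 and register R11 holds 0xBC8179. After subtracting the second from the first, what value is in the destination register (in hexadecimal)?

Subtract column by column in base 16:
  3-9 → A (borrow)
  3-7-1 → B (borrow)
  0-1-1 → E (borrow)
  D-8-1 → 4
  C-C → 0
  F-B → 4

0x404EBA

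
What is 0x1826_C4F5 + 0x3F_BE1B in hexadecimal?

Add column by column in base 16, right to left:
  5+B = 0 carry 1
  F+1+1 = 1 carry 1
  4+E+1 = 3 carry 1
  C+B+1 = 8 carry 1
  6+F+1 = 6 carry 1
  2+3+1 = 6
  8+0 = 8
  1+0 = 1

0x18668310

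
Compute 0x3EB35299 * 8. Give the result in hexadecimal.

Multiply each base-16 digit by 8, carrying:
  9×8 = 72 → write 8 carry 4
  9×8+4 = 76 → write C carry 4
  2×8+4 = 20 → write 4 carry 1
  5×8+1 = 41 → write 9 carry 2
  3×8+2 = 26 → write A carry 1
  B×8+1 = 89 → write 9 carry 5
  E×8+5 = 117 → write 5 carry 7
  3×8+7 = 31 → write F carry 1
  remaining carry: 1

0x1F59A94C8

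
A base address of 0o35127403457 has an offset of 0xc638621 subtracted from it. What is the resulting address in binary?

0o35127403457 = 0b11101001010111100000011100101111 in binary.
0xc638621 = 0b1100011000111000011000100001 in binary.
Subtract column by column in base 2:
  1-1 → 0
  1-0 → 1
  1-0 → 1
  1-0 → 1
  0-0 → 0
  1-1 → 0
  0-0 → 0
  0-0 → 0
  1-0 → 1
  1-1 → 0
  1-1 → 0
  0-0 → 0
  0-0 → 0
  0-0 → 0
  0-0 → 0
  0-1 → 1 (borrow)
  0-1-1 → 0 (borrow)
  1-1-1 → 1 (borrow)
  1-0-1 → 0
  1-0 → 1
  1-0 → 1
  0-1 → 1 (borrow)
  1-1-1 → 1 (borrow)
  0-0-1 → 1 (borrow)
  1-0-1 → 0
  0-0 → 0
  0-1 → 1 (borrow)
  1-1-1 → 1 (borrow)
  0-0-1 → 1 (borrow)
  1-0-1 → 0
  1-0 → 1
  1-0 → 1

0b11011100111110101000000100001110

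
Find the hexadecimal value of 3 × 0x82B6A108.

0x18823E318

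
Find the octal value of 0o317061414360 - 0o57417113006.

Subtract column by column in base 8:
  0-6 → 2 (borrow)
  6-0-1 → 5
  3-0 → 3
  4-3 → 1
  1-1 → 0
  4-1 → 3
  1-7 → 2 (borrow)
  6-1-1 → 4
  0-4 → 4 (borrow)
  7-7-1 → 7 (borrow)
  1-5-1 → 3 (borrow)
  3-0-1 → 2

0o237442301352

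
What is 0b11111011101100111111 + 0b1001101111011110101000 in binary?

Add column by column in base 2, right to left:
  1+0 = 1
  1+0 = 1
  1+0 = 1
  1+1 = 0 carry 1
  1+0+1 = 0 carry 1
  1+1+1 = 1 carry 1
  0+0+1 = 1
  0+1 = 1
  1+1 = 0 carry 1
  1+1+1 = 1 carry 1
  0+1+1 = 0 carry 1
  1+0+1 = 0 carry 1
  1+1+1 = 1 carry 1
  1+1+1 = 1 carry 1
  0+1+1 = 0 carry 1
  1+1+1 = 1 carry 1
  1+0+1 = 0 carry 1
  1+1+1 = 1 carry 1
  1+1+1 = 1 carry 1
  1+0+1 = 0 carry 1
  0+0+1 = 1
  0+1 = 1

0b1101101011001011100111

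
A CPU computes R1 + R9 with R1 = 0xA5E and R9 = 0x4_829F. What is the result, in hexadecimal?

0x48CFD

Add column by column in base 16, right to left:
  E+F = D carry 1
  5+9+1 = F
  A+2 = C
  0+8 = 8
  0+4 = 4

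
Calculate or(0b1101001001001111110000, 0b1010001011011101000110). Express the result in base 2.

0b1111001011011111110110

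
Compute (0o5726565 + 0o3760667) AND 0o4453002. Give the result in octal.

Add column by column in base 8, right to left:
  5+7 = 4 carry 1
  6+6+1 = 5 carry 1
  5+6+1 = 4 carry 1
  6+0+1 = 7
  2+6 = 0 carry 1
  7+7+1 = 7 carry 1
  5+3+1 = 1 carry 1
  final carry 1
Sum = 0o11707454; now AND with 0o4453002:
  1&0=0, 1&4=0, 7&4=4, 0&5=0, 7&3=3, 4&0=0, 5&0=0, 4&2=0

0o403000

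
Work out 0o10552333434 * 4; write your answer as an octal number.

0o42651556160

Multiply each base-8 digit by 4, carrying:
  4×4 = 16 → write 0 carry 2
  3×4+2 = 14 → write 6 carry 1
  4×4+1 = 17 → write 1 carry 2
  3×4+2 = 14 → write 6 carry 1
  3×4+1 = 13 → write 5 carry 1
  3×4+1 = 13 → write 5 carry 1
  2×4+1 = 9 → write 1 carry 1
  5×4+1 = 21 → write 5 carry 2
  5×4+2 = 22 → write 6 carry 2
  0×4+2 = 2 → write 2
  1×4 = 4 → write 4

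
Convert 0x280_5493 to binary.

0b10100000000101010010010011

Expand each hex digit to 4 bits: 2=0010 8=1000 0=0000 5=0101 4=0100 9=1001 3=0011.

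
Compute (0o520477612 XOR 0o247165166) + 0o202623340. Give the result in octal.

First 0o520477612 XOR 0o247165166 = 0o767512774.
Add column by column in base 8, right to left:
  4+0 = 4
  7+4 = 3 carry 1
  7+3+1 = 3 carry 1
  2+3+1 = 6
  1+2 = 3
  5+6 = 3 carry 1
  7+2+1 = 2 carry 1
  6+0+1 = 7
  7+2 = 1 carry 1
  final carry 1

0o1172336334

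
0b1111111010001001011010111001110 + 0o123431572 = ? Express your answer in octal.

0b1111111010001001011010111001110 = 0o17721132716 in octal.
Add column by column in base 8, right to left:
  6+2 = 0 carry 1
  1+7+1 = 1 carry 1
  7+5+1 = 5 carry 1
  2+1+1 = 4
  3+3 = 6
  1+4 = 5
  1+3 = 4
  2+2 = 4
  7+1 = 0 carry 1
  7+0+1 = 0 carry 1
  1+0+1 = 2

0o20044564510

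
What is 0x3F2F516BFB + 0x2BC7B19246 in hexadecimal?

0x6AF702FE41

Add column by column in base 16, right to left:
  B+6 = 1 carry 1
  F+4+1 = 4 carry 1
  B+2+1 = E
  6+9 = F
  1+1 = 2
  5+B = 0 carry 1
  F+7+1 = 7 carry 1
  2+C+1 = F
  F+B = A carry 1
  3+2+1 = 6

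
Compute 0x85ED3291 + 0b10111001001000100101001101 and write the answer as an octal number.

0x85ED3291 = 0o20573231221 in octal.
0b10111001001000100101001101 = 0o271104515 in octal.
Add column by column in base 8, right to left:
  1+5 = 6
  2+1 = 3
  2+5 = 7
  1+4 = 5
  3+0 = 3
  2+1 = 3
  3+1 = 4
  7+7 = 6 carry 1
  5+2+1 = 0 carry 1
  0+0+1 = 1
  2+0 = 2

0o21064335736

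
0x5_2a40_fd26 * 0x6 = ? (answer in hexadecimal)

Multiply each base-16 digit by 6, carrying:
  6×6 = 36 → write 4 carry 2
  2×6+2 = 14 → write e
  d×6 = 78 → write e carry 4
  f×6+4 = 94 → write e carry 5
  0×6+5 = 5 → write 5
  4×6 = 24 → write 8 carry 1
  a×6+1 = 61 → write d carry 3
  2×6+3 = 15 → write f
  5×6 = 30 → write e carry 1
  remaining carry: 1

0x1efd85eee4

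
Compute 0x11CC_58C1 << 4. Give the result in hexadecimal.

0x11CC58C10

Shifting left by 4 bits = 1 hex digit: append 1 zero.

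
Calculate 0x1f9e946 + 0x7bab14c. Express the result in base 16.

0x9b49a92

Add column by column in base 16, right to left:
  6+c = 2 carry 1
  4+4+1 = 9
  9+1 = a
  e+b = 9 carry 1
  9+a+1 = 4 carry 1
  f+b+1 = b carry 1
  1+7+1 = 9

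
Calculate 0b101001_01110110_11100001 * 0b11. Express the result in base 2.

0b11111000110010010100011

Multiply each base-2 digit by 3, carrying:
  1×3 = 3 → write 1 carry 1
  0×3+1 = 1 → write 1
  0×3 = 0 → write 0
  0×3 = 0 → write 0
  0×3 = 0 → write 0
  1×3 = 3 → write 1 carry 1
  1×3+1 = 4 → write 0 carry 2
  1×3+2 = 5 → write 1 carry 2
  0×3+2 = 2 → write 0 carry 1
  1×3+1 = 4 → write 0 carry 2
  1×3+2 = 5 → write 1 carry 2
  0×3+2 = 2 → write 0 carry 1
  1×3+1 = 4 → write 0 carry 2
  1×3+2 = 5 → write 1 carry 2
  1×3+2 = 5 → write 1 carry 2
  0×3+2 = 2 → write 0 carry 1
  1×3+1 = 4 → write 0 carry 2
  0×3+2 = 2 → write 0 carry 1
  0×3+1 = 1 → write 1
  1×3 = 3 → write 1 carry 1
  0×3+1 = 1 → write 1
  1×3 = 3 → write 1 carry 1
  remaining carry: 1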